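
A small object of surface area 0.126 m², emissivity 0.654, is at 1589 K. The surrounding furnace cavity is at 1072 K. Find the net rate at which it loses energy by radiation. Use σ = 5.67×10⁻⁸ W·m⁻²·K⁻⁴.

Q ≈ 23600 W

Q = εσA(T⁴ − T_s⁴). T⁴ − T_s⁴ = (1589)⁴ − (1072)⁴ = 6.38×10^12 − 1.32×10^12 = 5.05×10^12 K⁴.
Q = 0.654 × 5.67×10⁻⁸ × 0.126 × 5.05×10^12 = 23600 W.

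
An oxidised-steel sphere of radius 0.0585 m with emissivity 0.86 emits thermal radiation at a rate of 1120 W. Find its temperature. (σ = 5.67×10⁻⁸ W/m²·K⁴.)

A = 4πr² = 4π × (0.0585)² = 0.0430 m².
From P = εσAT⁴, T = (P / εσA)^(1/4) = (1120 / (0.86 × 5.67×10⁻⁸ × 0.0430))^(1/4).
T = (5.34×10^11)^(1/4) = 855 K.

T ≈ 855 K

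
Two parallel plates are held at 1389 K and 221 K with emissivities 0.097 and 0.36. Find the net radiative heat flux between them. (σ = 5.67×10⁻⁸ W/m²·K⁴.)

q ≈ 17400 W/m²

For two large parallel gray plates, q = σ(T₁⁴ − T₂⁴) / (1/ε₁ + 1/ε₂ − 1).
1/ε₁ + 1/ε₂ − 1 = 1/0.097 + 1/0.36 − 1 = 12.09.
T₁⁴ − T₂⁴ = 3.72×10^12 − 2.39×10^9 = 3.72×10^12 K⁴.
q = 5.67×10⁻⁸ × 3.72×10^12 / 12.09 = 17400 W/m².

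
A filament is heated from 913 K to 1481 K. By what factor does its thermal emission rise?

ratio ≈ 6.92

P ∝ T⁴, so the ratio is (1481/913)⁴ = (1.622)⁴ = 6.92.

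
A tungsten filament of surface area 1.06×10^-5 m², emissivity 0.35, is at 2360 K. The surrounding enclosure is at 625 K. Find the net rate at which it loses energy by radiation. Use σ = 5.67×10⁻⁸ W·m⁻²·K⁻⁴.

Q ≈ 6.49 W

Q = εσA(T⁴ − T_s⁴). T⁴ − T_s⁴ = (2360)⁴ − (625)⁴ = 3.10×10^13 − 1.53×10^11 = 3.09×10^13 K⁴.
Q = 0.35 × 5.67×10⁻⁸ × 1.06×10^-5 × 3.09×10^13 = 6.49 W.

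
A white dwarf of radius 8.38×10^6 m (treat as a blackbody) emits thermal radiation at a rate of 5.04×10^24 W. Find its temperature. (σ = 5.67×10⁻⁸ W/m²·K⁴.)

T ≈ 17800 K

A = 4πr² = 4π × (8.38×10^6)² = 8.82×10^14 m².
From P = σAT⁴, T = (P / σA)^(1/4) = (5.04×10^24 / (5.67×10⁻⁸ × 8.82×10^14))^(1/4).
T = (1.01×10^17)^(1/4) = 17800 K.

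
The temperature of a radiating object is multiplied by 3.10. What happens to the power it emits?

P ∝ T⁴, so the power scales as (3.10)⁴ = 92.4.

factor ≈ 92.4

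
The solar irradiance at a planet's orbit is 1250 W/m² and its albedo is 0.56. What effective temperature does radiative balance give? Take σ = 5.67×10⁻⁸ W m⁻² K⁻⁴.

Power absorbed = (1−a)S·πR²; power emitted = 4πR²σT⁴. Equating and cancelling πR²:
T = ((1−a)S / 4σ)^(1/4) = (550 / (4 × 5.67×10⁻⁸))^(1/4) = (2.43×10^9)^(1/4).
T = 222 K.

T ≈ 222 K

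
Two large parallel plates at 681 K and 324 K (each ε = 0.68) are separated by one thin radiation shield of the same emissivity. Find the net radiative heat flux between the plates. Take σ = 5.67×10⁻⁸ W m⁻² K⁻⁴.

Each of the 2 gaps contributes resistance (2/ε − 1) = 2/0.68 − 1 = 1.941; total = 3.882.
q = σ(T₁⁴ − T₂⁴) / 3.882 = 5.67×10⁻⁸ × 2.04×10^11 / 3.882 = 2980 W/m².

q ≈ 2980 W/m²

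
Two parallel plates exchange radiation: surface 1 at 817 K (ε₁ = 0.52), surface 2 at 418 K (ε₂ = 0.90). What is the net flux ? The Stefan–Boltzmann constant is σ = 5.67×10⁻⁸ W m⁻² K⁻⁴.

For two large parallel gray plates, q = σ(T₁⁴ − T₂⁴) / (1/ε₁ + 1/ε₂ − 1).
1/ε₁ + 1/ε₂ − 1 = 1/0.52 + 1/0.90 − 1 = 2.034.
T₁⁴ − T₂⁴ = 4.46×10^11 − 3.05×10^10 = 4.15×10^11 K⁴.
q = 5.67×10⁻⁸ × 4.15×10^11 / 2.034 = 11600 W/m².

q ≈ 11600 W/m²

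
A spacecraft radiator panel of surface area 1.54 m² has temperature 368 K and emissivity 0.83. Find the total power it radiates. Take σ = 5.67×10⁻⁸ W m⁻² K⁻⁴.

Stefan–Boltzmann: P = εσAT⁴ = 0.83 × 5.67×10⁻⁸ × 1.54 × (368)⁴ = 0.83 × 5.67×10⁻⁸ × 1.54 × 1.83×10^10.
P = 1330 W.

P ≈ 1330 W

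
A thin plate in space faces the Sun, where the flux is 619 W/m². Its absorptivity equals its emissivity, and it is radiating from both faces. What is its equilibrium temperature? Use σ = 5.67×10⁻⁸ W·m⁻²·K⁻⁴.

T ≈ 272 K

Absorbed flux αS = emitted flux 2εσT⁴ per unit area; with α = ε this gives T = (S/2σ)^(1/4).
T = (619 / (2 × 5.67×10⁻⁸))^(1/4) = (5.46×10^9)^(1/4).
T = 272 K.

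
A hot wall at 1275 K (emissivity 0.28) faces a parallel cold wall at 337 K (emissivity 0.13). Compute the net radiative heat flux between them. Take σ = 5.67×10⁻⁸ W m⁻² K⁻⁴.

q ≈ 14500 W/m²

For two large parallel gray plates, q = σ(T₁⁴ − T₂⁴) / (1/ε₁ + 1/ε₂ − 1).
1/ε₁ + 1/ε₂ − 1 = 1/0.28 + 1/0.13 − 1 = 10.26.
T₁⁴ − T₂⁴ = 2.64×10^12 − 1.29×10^10 = 2.63×10^12 K⁴.
q = 5.67×10⁻⁸ × 2.63×10^12 / 10.26 = 14500 W/m².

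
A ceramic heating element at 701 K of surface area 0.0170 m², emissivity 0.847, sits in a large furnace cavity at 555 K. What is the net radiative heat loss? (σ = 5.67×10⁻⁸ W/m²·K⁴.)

Q ≈ 120 W

Q = εσA(T⁴ − T_s⁴). T⁴ − T_s⁴ = (701)⁴ − (555)⁴ = 2.41×10^11 − 9.49×10^10 = 1.47×10^11 K⁴.
Q = 0.847 × 5.67×10⁻⁸ × 0.0170 × 1.47×10^11 = 120 W.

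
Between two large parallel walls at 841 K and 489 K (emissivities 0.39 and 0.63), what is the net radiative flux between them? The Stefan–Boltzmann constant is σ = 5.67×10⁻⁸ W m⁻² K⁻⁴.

For two large parallel gray plates, q = σ(T₁⁴ − T₂⁴) / (1/ε₁ + 1/ε₂ − 1).
1/ε₁ + 1/ε₂ − 1 = 1/0.39 + 1/0.63 − 1 = 3.151.
T₁⁴ − T₂⁴ = 5.00×10^11 − 5.72×10^10 = 4.43×10^11 K⁴.
q = 5.67×10⁻⁸ × 4.43×10^11 / 3.151 = 7970 W/m².

q ≈ 7970 W/m²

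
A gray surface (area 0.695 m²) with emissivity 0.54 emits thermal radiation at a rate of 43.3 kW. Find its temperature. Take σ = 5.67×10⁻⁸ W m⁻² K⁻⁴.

From P = εσAT⁴, T = (P / εσA)^(1/4) = (43300 / (0.54 × 5.67×10⁻⁸ × 0.695))^(1/4).
T = (2.03×10^12)^(1/4) = 1190 K.

T ≈ 1190 K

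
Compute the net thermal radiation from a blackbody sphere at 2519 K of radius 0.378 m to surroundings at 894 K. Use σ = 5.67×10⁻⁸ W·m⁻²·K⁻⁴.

Q ≈ 4.03×10^6 W

A = 4πr² = 4π × (0.378)² = 1.80 m².
Q = σA(T⁴ − T_s⁴). T⁴ − T_s⁴ = (2519)⁴ − (894)⁴ = 4.03×10^13 − 6.39×10^11 = 3.96×10^13 K⁴.
Q = 5.67×10⁻⁸ × 1.80 × 3.96×10^13 = 4.03×10^6 W.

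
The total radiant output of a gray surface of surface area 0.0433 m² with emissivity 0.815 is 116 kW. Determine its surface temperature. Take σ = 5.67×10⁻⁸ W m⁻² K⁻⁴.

From P = εσAT⁴, T = (P / εσA)^(1/4) = (1.16×10^5 / (0.815 × 5.67×10⁻⁸ × 0.0433))^(1/4).
T = (5.80×10^13)^(1/4) = 2760 K.

T ≈ 2760 K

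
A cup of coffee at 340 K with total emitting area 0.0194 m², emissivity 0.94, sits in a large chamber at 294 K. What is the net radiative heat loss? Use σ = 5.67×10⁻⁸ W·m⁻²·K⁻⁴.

Q ≈ 6.09 W

Q = εσA(T⁴ − T_s⁴). T⁴ − T_s⁴ = (340)⁴ − (294)⁴ = 1.34×10^10 − 7.47×10^9 = 5.89×10^9 K⁴.
Q = 0.94 × 5.67×10⁻⁸ × 0.0194 × 5.89×10^9 = 6.09 W.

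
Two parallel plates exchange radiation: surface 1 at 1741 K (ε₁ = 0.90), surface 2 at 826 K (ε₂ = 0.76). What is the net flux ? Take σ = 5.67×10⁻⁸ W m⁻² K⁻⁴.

For two large parallel gray plates, q = σ(T₁⁴ − T₂⁴) / (1/ε₁ + 1/ε₂ − 1).
1/ε₁ + 1/ε₂ − 1 = 1/0.90 + 1/0.76 − 1 = 1.427.
T₁⁴ − T₂⁴ = 9.19×10^12 − 4.66×10^11 = 8.72×10^12 K⁴.
q = 5.67×10⁻⁸ × 8.72×10^12 / 1.427 = 3.47×10^5 W/m².

q ≈ 3.47×10^5 W/m²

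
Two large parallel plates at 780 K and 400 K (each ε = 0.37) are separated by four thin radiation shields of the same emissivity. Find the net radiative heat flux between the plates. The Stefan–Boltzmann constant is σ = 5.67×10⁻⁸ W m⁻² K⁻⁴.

Each of the 5 gaps contributes resistance (2/ε − 1) = 2/0.37 − 1 = 4.405; total = 22.03.
q = σ(T₁⁴ − T₂⁴) / 22.03 = 5.67×10⁻⁸ × 3.45×10^11 / 22.03 = 887 W/m².

q ≈ 887 W/m²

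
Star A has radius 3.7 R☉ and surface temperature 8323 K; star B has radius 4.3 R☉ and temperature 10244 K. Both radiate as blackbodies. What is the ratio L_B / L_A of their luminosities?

L = 4πR²σT⁴ ∝ R²T⁴, so L_B/L_A = (4.3/3.7)² × (10244/8323)⁴ = 1.35 × 2.29 = 3.10.

L_B/L_A ≈ 3.10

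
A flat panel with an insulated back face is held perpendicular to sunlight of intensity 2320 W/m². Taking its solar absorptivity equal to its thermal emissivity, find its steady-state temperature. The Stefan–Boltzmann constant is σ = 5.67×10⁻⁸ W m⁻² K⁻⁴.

Absorbed flux αS = emitted flux εσT⁴ (one radiating face); with α = ε, T = (S/σ)^(1/4).
T = (2320 / 5.67×10⁻⁸)^(1/4) = (4.09×10^10)^(1/4).
T = 450 K.

T ≈ 450 K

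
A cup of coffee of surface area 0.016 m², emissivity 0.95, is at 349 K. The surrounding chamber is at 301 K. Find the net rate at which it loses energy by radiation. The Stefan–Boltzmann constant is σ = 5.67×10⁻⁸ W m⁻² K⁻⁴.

Q ≈ 5.71 W

Q = εσA(T⁴ − T_s⁴). T⁴ − T_s⁴ = (349)⁴ − (301)⁴ = 1.48×10^10 − 8.21×10^9 = 6.63×10^9 K⁴.
Q = 0.95 × 5.67×10⁻⁸ × 0.0160 × 6.63×10^9 = 5.71 W.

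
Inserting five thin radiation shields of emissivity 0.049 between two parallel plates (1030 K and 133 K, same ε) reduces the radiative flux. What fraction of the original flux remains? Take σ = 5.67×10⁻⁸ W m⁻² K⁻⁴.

ratio ≈ 0.167

With N identical shields there are N+1 = 6 gaps in series, each with the same radiative resistance, so the flux falls to 1/(N+1) of its unshielded value.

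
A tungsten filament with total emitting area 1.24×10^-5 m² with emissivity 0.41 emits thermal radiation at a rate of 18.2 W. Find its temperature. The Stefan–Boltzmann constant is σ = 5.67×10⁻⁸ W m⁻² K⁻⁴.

T ≈ 2820 K

From P = εσAT⁴, T = (P / εσA)^(1/4) = (18.2 / (0.41 × 5.67×10⁻⁸ × 1.24×10^-5))^(1/4).
T = (6.31×10^13)^(1/4) = 2820 K.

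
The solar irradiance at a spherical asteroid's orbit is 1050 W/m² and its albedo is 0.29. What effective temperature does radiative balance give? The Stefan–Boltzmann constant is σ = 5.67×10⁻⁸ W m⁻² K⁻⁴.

T ≈ 239 K

Power absorbed = (1−a)S·πR²; power emitted = 4πR²σT⁴. Equating and cancelling πR²:
T = ((1−a)S / 4σ)^(1/4) = (746 / (4 × 5.67×10⁻⁸))^(1/4) = (3.29×10^9)^(1/4).
T = 239 K.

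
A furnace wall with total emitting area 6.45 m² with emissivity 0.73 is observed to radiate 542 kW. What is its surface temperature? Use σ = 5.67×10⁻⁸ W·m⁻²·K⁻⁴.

T ≈ 1190 K

From P = εσAT⁴, T = (P / εσA)^(1/4) = (5.42×10^5 / (0.73 × 5.67×10⁻⁸ × 6.45))^(1/4).
T = (2.03×10^12)^(1/4) = 1190 K.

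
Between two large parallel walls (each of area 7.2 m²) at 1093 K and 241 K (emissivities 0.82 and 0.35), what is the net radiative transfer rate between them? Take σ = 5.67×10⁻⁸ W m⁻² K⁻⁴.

Q ≈ 1.89×10^5 W

For two large parallel gray plates, q = σ(T₁⁴ − T₂⁴) / (1/ε₁ + 1/ε₂ − 1).
1/ε₁ + 1/ε₂ − 1 = 1/0.82 + 1/0.35 − 1 = 3.077.
T₁⁴ − T₂⁴ = 1.43×10^12 − 3.37×10^9 = 1.42×10^12 K⁴.
q = 5.67×10⁻⁸ × 1.42×10^12 / 3.077 = 26200 W/m².
Q = q·A = 26200 × 7.2 = 1.89×10^5 W.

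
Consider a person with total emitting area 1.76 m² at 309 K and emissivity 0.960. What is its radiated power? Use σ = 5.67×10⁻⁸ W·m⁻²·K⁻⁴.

P ≈ 873 W

Stefan–Boltzmann: P = εσAT⁴ = 0.960 × 5.67×10⁻⁸ × 1.76 × (309)⁴ = 0.960 × 5.67×10⁻⁸ × 1.76 × 9.12×10^9.
P = 873 W.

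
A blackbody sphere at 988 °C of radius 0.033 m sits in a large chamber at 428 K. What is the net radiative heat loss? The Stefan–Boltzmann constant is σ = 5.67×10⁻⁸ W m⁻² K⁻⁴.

A = 4πr² = 4π × (0.033)² = 0.0137 m².
Convert: 988 °C = 1261 K.
Q = σA(T⁴ − T_s⁴). T⁴ − T_s⁴ = (1261)⁴ − (428)⁴ = 2.53×10^12 − 3.36×10^10 = 2.49×10^12 K⁴.
Q = 5.67×10⁻⁸ × 0.0137 × 2.49×10^12 = 1940 W.

Q ≈ 1940 W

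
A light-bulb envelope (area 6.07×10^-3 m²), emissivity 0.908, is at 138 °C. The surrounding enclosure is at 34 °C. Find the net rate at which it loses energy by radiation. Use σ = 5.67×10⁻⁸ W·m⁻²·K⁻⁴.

Q ≈ 6.14 W

Convert: 138 °C = 411 K; 34 °C = 307 K.
Q = εσA(T⁴ − T_s⁴). T⁴ − T_s⁴ = (411)⁴ − (307)⁴ = 2.85×10^10 − 8.88×10^9 = 1.97×10^10 K⁴.
Q = 0.908 × 5.67×10⁻⁸ × 6.07×10^-3 × 1.97×10^10 = 6.14 W.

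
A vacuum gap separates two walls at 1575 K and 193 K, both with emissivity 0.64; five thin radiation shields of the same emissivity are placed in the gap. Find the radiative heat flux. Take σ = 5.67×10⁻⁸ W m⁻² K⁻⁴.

q ≈ 27400 W/m²

Each of the 6 gaps contributes resistance (2/ε − 1) = 2/0.64 − 1 = 2.125; total = 12.75.
q = σ(T₁⁴ − T₂⁴) / 12.75 = 5.67×10⁻⁸ × 6.15×10^12 / 12.75 = 27400 W/m².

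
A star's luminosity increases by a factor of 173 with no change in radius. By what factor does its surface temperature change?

P ∝ T⁴ ⇒ T ∝ P^(1/4), so T scales by (173)^(1/4) = 3.63.

factor ≈ 3.63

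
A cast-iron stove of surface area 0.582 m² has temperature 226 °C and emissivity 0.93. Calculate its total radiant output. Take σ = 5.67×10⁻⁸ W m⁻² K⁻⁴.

P ≈ 1900 W

226 °C = 499 K.
Stefan–Boltzmann: P = εσAT⁴ = 0.93 × 5.67×10⁻⁸ × 0.582 × (499)⁴ = 0.93 × 5.67×10⁻⁸ × 0.582 × 6.20×10^10.
P = 1900 W.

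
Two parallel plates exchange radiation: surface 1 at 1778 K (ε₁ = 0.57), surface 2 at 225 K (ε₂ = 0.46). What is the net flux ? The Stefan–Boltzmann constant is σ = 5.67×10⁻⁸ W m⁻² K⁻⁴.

q ≈ 1.93×10^5 W/m²

For two large parallel gray plates, q = σ(T₁⁴ − T₂⁴) / (1/ε₁ + 1/ε₂ − 1).
1/ε₁ + 1/ε₂ − 1 = 1/0.57 + 1/0.46 − 1 = 2.928.
T₁⁴ − T₂⁴ = 9.99×10^12 − 2.56×10^9 = 9.99×10^12 K⁴.
q = 5.67×10⁻⁸ × 9.99×10^12 / 2.928 = 1.93×10^5 W/m².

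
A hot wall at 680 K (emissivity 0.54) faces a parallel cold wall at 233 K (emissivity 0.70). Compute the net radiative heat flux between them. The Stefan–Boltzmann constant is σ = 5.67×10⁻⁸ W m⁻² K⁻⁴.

q ≈ 5240 W/m²

For two large parallel gray plates, q = σ(T₁⁴ − T₂⁴) / (1/ε₁ + 1/ε₂ − 1).
1/ε₁ + 1/ε₂ − 1 = 1/0.54 + 1/0.70 − 1 = 2.280.
T₁⁴ − T₂⁴ = 2.14×10^11 − 2.95×10^9 = 2.11×10^11 K⁴.
q = 5.67×10⁻⁸ × 2.11×10^11 / 2.280 = 5240 W/m².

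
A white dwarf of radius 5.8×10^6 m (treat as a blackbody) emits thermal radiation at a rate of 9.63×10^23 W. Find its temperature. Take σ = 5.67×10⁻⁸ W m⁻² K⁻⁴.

A = 4πr² = 4π × (5.8×10^6)² = 4.23×10^14 m².
From P = σAT⁴, T = (P / σA)^(1/4) = (9.63×10^23 / (5.67×10⁻⁸ × 4.23×10^14))^(1/4).
T = (4.02×10^16)^(1/4) = 14200 K.

T ≈ 14200 K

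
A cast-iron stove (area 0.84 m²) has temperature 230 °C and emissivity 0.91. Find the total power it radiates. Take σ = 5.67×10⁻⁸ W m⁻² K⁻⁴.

230 °C = 503 K.
Stefan–Boltzmann: P = εσAT⁴ = 0.91 × 5.67×10⁻⁸ × 0.840 × (503)⁴ = 0.91 × 5.67×10⁻⁸ × 0.840 × 6.40×10^10.
P = 2770 W.

P ≈ 2770 W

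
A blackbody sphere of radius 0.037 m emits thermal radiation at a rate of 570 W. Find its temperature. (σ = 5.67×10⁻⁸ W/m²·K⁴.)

A = 4πr² = 4π × (0.037)² = 0.0172 m².
From P = σAT⁴, T = (P / σA)^(1/4) = (570 / (5.67×10⁻⁸ × 0.0172))^(1/4).
T = (5.84×10^11)^(1/4) = 874 K.

T ≈ 874 K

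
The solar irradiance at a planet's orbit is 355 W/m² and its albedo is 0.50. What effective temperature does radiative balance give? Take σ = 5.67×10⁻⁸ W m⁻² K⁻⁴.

Power absorbed = (1−a)S·πR²; power emitted = 4πR²σT⁴. Equating and cancelling πR²:
T = ((1−a)S / 4σ)^(1/4) = (178 / (4 × 5.67×10⁻⁸))^(1/4) = (7.83×10^8)^(1/4).
T = 167 K.

T ≈ 167 K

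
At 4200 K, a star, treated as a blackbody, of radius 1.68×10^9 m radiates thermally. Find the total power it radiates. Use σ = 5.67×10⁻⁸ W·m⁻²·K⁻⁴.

P ≈ 6.26×10^26 W

A = 4πr² = 4π × (1.68×10^9)² = 3.55×10^19 m².
P = σAT⁴ = 5.67×10⁻⁸ × 3.55×10^19 × (4200)⁴ = 5.67×10⁻⁸ × 3.55×10^19 × 3.11×10^14.
P = 6.26×10^26 W.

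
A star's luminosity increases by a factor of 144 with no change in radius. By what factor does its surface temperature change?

P ∝ T⁴ ⇒ T ∝ P^(1/4), so T scales by (144)^(1/4) = 3.46.

factor ≈ 3.46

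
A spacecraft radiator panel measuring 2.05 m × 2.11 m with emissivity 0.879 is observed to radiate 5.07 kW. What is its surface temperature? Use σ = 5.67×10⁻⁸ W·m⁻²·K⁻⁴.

T ≈ 392 K

A = 2.05 × 2.11 = 4.33 m².
From P = εσAT⁴, T = (P / εσA)^(1/4) = (5070 / (0.879 × 5.67×10⁻⁸ × 4.33))^(1/4).
T = (2.35×10^10)^(1/4) = 392 K.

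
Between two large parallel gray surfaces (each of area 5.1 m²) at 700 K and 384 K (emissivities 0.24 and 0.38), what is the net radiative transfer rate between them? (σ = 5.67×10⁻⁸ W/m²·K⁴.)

For two large parallel gray plates, q = σ(T₁⁴ − T₂⁴) / (1/ε₁ + 1/ε₂ − 1).
1/ε₁ + 1/ε₂ − 1 = 1/0.24 + 1/0.38 − 1 = 5.798.
T₁⁴ − T₂⁴ = 2.40×10^11 − 2.17×10^10 = 2.18×10^11 K⁴.
q = 5.67×10⁻⁸ × 2.18×10^11 / 5.798 = 2140 W/m².
Q = q·A = 2140 × 5.1 = 10900 W.

Q ≈ 10900 W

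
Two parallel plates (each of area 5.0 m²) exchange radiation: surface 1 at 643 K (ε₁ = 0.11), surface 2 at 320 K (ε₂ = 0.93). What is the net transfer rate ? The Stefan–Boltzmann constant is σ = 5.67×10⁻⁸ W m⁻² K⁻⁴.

For two large parallel gray plates, q = σ(T₁⁴ − T₂⁴) / (1/ε₁ + 1/ε₂ − 1).
1/ε₁ + 1/ε₂ − 1 = 1/0.11 + 1/0.93 − 1 = 9.166.
T₁⁴ − T₂⁴ = 1.71×10^11 − 1.05×10^10 = 1.60×10^11 K⁴.
q = 5.67×10⁻⁸ × 1.60×10^11 / 9.166 = 993 W/m².
Q = q·A = 993 × 5.0 = 4960 W.

Q ≈ 4960 W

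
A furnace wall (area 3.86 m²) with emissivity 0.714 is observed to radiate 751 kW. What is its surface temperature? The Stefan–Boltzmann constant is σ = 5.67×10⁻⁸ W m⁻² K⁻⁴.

From P = εσAT⁴, T = (P / εσA)^(1/4) = (7.51×10^5 / (0.714 × 5.67×10⁻⁸ × 3.86))^(1/4).
T = (4.81×10^12)^(1/4) = 1480 K.

T ≈ 1480 K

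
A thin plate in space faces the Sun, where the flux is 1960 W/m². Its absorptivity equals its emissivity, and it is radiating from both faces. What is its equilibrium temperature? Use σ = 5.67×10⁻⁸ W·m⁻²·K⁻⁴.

T ≈ 363 K

Absorbed flux αS = emitted flux 2εσT⁴ per unit area; with α = ε this gives T = (S/2σ)^(1/4).
T = (1960 / (2 × 5.67×10⁻⁸))^(1/4) = (1.73×10^10)^(1/4).
T = 363 K.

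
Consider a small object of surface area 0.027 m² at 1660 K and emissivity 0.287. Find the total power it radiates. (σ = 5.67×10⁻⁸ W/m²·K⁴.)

P ≈ 3340 W

P = εσAT⁴ = 0.287 × 5.67×10⁻⁸ × 0.0270 × (1660)⁴ = 0.287 × 5.67×10⁻⁸ × 0.0270 × 7.59×10^12.
P = 3340 W.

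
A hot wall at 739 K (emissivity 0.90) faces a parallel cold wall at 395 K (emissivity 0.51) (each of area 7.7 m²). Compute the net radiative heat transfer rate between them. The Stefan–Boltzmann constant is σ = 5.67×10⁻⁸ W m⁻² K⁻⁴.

Q ≈ 57700 W

For two large parallel gray plates, q = σ(T₁⁴ − T₂⁴) / (1/ε₁ + 1/ε₂ − 1).
1/ε₁ + 1/ε₂ − 1 = 1/0.90 + 1/0.51 − 1 = 2.072.
T₁⁴ − T₂⁴ = 2.98×10^11 − 2.43×10^10 = 2.74×10^11 K⁴.
q = 5.67×10⁻⁸ × 2.74×10^11 / 2.072 = 7500 W/m².
Q = q·A = 7500 × 7.7 = 57700 W.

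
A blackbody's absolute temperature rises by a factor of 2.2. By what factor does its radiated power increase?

P ∝ T⁴, so the power scales as (2.2)⁴ = 23.4.

factor ≈ 23.4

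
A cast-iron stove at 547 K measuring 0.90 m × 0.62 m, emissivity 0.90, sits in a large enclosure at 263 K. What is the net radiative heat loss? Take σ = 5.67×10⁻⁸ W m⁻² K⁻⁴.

Q ≈ 2410 W

A = 0.90 × 0.62 = 0.558 m².
Q = εσA(T⁴ − T_s⁴). T⁴ − T_s⁴ = (547)⁴ − (263)⁴ = 8.95×10^10 − 4.78×10^9 = 8.47×10^10 K⁴.
Q = 0.90 × 5.67×10⁻⁸ × 0.558 × 8.47×10^10 = 2410 W.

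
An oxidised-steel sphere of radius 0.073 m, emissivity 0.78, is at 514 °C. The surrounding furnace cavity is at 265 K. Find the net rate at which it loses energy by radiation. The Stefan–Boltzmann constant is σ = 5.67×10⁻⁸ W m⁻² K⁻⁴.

A = 4πr² = 4π × (0.073)² = 0.0670 m².
Convert: 514 °C = 787 K.
Q = εσA(T⁴ − T_s⁴). T⁴ − T_s⁴ = (787)⁴ − (265)⁴ = 3.84×10^11 − 4.93×10^9 = 3.79×10^11 K⁴.
Q = 0.78 × 5.67×10⁻⁸ × 0.0670 × 3.79×10^11 = 1120 W.

Q ≈ 1120 W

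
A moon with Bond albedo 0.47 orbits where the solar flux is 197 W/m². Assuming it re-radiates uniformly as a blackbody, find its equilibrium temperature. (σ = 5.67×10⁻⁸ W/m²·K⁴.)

Power absorbed = (1−a)S·πR²; power emitted = 4πR²σT⁴. Equating and cancelling πR²:
T = ((1−a)S / 4σ)^(1/4) = (104 / (4 × 5.67×10⁻⁸))^(1/4) = (4.60×10^8)^(1/4).
T = 146 K.

T ≈ 146 K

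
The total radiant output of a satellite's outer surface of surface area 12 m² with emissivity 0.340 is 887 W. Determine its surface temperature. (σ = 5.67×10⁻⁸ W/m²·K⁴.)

From P = εσAT⁴, T = (P / εσA)^(1/4) = (887 / (0.340 × 5.67×10⁻⁸ × 12.0))^(1/4).
T = (3.83×10^9)^(1/4) = 249 K.

T ≈ 249 K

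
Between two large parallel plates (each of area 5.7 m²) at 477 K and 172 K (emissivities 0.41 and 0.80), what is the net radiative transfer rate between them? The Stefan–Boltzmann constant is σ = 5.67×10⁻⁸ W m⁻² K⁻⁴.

For two large parallel gray plates, q = σ(T₁⁴ − T₂⁴) / (1/ε₁ + 1/ε₂ − 1).
1/ε₁ + 1/ε₂ − 1 = 1/0.41 + 1/0.80 − 1 = 2.689.
T₁⁴ − T₂⁴ = 5.18×10^10 − 8.75×10^8 = 5.09×10^10 K⁴.
q = 5.67×10⁻⁸ × 5.09×10^10 / 2.689 = 1070 W/m².
Q = q·A = 1070 × 5.7 = 6120 W.

Q ≈ 6120 W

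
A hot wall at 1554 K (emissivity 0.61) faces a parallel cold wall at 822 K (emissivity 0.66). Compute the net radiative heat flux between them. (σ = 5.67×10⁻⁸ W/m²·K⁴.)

q ≈ 1.41×10^5 W/m²

For two large parallel gray plates, q = σ(T₁⁴ − T₂⁴) / (1/ε₁ + 1/ε₂ − 1).
1/ε₁ + 1/ε₂ − 1 = 1/0.61 + 1/0.66 − 1 = 2.154.
T₁⁴ − T₂⁴ = 5.83×10^12 − 4.57×10^11 = 5.38×10^12 K⁴.
q = 5.67×10⁻⁸ × 5.38×10^12 / 2.154 = 1.41×10^5 W/m².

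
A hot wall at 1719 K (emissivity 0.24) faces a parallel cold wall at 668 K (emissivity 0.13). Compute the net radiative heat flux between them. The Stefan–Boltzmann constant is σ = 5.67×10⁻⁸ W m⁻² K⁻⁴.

For two large parallel gray plates, q = σ(T₁⁴ − T₂⁴) / (1/ε₁ + 1/ε₂ − 1).
1/ε₁ + 1/ε₂ − 1 = 1/0.24 + 1/0.13 − 1 = 10.86.
T₁⁴ − T₂⁴ = 8.73×10^12 − 1.99×10^11 = 8.53×10^12 K⁴.
q = 5.67×10⁻⁸ × 8.53×10^12 / 10.86 = 44600 W/m².

q ≈ 44600 W/m²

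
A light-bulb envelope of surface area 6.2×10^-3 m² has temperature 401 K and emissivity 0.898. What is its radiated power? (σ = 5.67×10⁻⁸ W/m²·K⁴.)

P = εσAT⁴ = 0.898 × 5.67×10⁻⁸ × 6.20×10^-3 × (401)⁴ = 0.898 × 5.67×10⁻⁸ × 6.20×10^-3 × 2.59×10^10.
P = 8.16 W.

P ≈ 8.16 W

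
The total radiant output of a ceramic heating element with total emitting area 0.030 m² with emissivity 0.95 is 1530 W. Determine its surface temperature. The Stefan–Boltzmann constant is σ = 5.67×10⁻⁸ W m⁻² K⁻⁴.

From P = εσAT⁴, T = (P / εσA)^(1/4) = (1530 / (0.95 × 5.67×10⁻⁸ × 0.0300))^(1/4).
T = (9.47×10^11)^(1/4) = 986 K.

T ≈ 986 K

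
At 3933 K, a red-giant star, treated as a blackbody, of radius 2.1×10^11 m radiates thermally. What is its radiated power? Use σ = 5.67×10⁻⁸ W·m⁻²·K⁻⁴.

A = 4πr² = 4π × (2.1×10^11)² = 5.54×10^23 m².
P = σAT⁴ = 5.67×10⁻⁸ × 5.54×10^23 × (3933)⁴ = 5.67×10⁻⁸ × 5.54×10^23 × 2.39×10^14.
P = 7.52×10^30 W.

P ≈ 7.52×10^30 W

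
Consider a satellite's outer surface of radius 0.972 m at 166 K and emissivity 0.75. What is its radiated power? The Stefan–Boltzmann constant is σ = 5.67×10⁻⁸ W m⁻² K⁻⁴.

P ≈ 383 W

A = 4πr² = 4π × (0.972)² = 11.9 m².
P = εσAT⁴ = 0.75 × 5.67×10⁻⁸ × 11.9 × (166)⁴ = 0.75 × 5.67×10⁻⁸ × 11.9 × 7.59×10^8.
P = 383 W.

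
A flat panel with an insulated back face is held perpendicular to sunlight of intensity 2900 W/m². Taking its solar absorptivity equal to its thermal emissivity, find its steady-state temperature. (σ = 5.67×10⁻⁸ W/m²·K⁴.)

T ≈ 476 K

Absorbed flux αS = emitted flux εσT⁴ (one radiating face); with α = ε, T = (S/σ)^(1/4).
T = (2900 / 5.67×10⁻⁸)^(1/4) = (5.11×10^10)^(1/4).
T = 476 K.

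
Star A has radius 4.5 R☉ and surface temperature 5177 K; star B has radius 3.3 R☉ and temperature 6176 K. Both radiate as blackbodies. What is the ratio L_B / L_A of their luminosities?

L_B/L_A ≈ 1.09

L = 4πR²σT⁴ ∝ R²T⁴, so L_B/L_A = (3.3/4.5)² × (6176/5177)⁴ = 0.538 × 2.03 = 1.09.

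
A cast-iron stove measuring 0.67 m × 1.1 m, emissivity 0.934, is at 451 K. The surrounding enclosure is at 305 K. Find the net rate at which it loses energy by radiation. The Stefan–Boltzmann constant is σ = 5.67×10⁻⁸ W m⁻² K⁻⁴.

A = 0.67 × 1.1 = 0.737 m².
Q = εσA(T⁴ − T_s⁴). T⁴ − T_s⁴ = (451)⁴ − (305)⁴ = 4.14×10^10 − 8.65×10^9 = 3.27×10^10 K⁴.
Q = 0.934 × 5.67×10⁻⁸ × 0.737 × 3.27×10^10 = 1280 W.

Q ≈ 1280 W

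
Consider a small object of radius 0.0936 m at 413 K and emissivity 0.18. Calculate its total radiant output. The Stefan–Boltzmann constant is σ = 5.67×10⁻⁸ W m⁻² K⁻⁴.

A = 4πr² = 4π × (0.0936)² = 0.110 m².
Stefan–Boltzmann: P = εσAT⁴ = 0.18 × 5.67×10⁻⁸ × 0.110 × (413)⁴ = 0.18 × 5.67×10⁻⁸ × 0.110 × 2.91×10^10.
P = 32.7 W.

P ≈ 32.7 W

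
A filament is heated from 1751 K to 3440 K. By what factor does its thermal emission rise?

P ∝ T⁴, so the ratio is (3440/1751)⁴ = (1.965)⁴ = 14.9.

ratio ≈ 14.9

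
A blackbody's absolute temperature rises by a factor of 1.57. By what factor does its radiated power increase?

factor ≈ 6.08

P ∝ T⁴, so the power scales as (1.57)⁴ = 6.08.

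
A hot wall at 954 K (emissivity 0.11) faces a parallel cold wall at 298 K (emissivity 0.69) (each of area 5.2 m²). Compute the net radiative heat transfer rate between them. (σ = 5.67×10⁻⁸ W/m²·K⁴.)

Q ≈ 25400 W

For two large parallel gray plates, q = σ(T₁⁴ − T₂⁴) / (1/ε₁ + 1/ε₂ − 1).
1/ε₁ + 1/ε₂ − 1 = 1/0.11 + 1/0.69 − 1 = 9.540.
T₁⁴ − T₂⁴ = 8.28×10^11 − 7.89×10^9 = 8.20×10^11 K⁴.
q = 5.67×10⁻⁸ × 8.20×10^11 / 9.540 = 4880 W/m².
Q = q·A = 4880 × 5.2 = 25400 W.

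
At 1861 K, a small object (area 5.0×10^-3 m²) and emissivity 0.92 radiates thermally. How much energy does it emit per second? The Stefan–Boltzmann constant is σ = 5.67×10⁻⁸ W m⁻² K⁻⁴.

P = εσAT⁴ = 0.92 × 5.67×10⁻⁸ × 5.00×10^-3 × (1861)⁴ = 0.92 × 5.67×10⁻⁸ × 5.00×10^-3 × 1.20×10^13.
P = 3130 W.

P ≈ 3130 W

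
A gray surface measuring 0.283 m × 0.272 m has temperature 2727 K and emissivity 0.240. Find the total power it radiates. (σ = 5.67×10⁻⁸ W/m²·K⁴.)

P ≈ 57900 W

A = 0.283 × 0.272 = 0.0770 m².
P = εσAT⁴ = 0.240 × 5.67×10⁻⁸ × 0.0770 × (2727)⁴ = 0.240 × 5.67×10⁻⁸ × 0.0770 × 5.53×10^13.
P = 57900 W.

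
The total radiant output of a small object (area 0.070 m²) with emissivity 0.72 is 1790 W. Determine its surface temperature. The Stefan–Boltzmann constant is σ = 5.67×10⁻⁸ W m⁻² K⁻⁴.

T ≈ 890 K

From P = εσAT⁴, T = (P / εσA)^(1/4) = (1790 / (0.72 × 5.67×10⁻⁸ × 0.0700))^(1/4).
T = (6.26×10^11)^(1/4) = 890 K.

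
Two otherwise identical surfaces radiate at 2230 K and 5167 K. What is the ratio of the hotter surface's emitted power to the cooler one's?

P ∝ T⁴, so the ratio is (5167/2230)⁴ = (2.317)⁴ = 28.8.

ratio ≈ 28.8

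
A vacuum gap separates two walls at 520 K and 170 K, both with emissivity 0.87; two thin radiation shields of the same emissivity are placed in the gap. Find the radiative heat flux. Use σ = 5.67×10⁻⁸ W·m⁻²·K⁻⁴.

Each of the 3 gaps contributes resistance (2/ε − 1) = 2/0.87 − 1 = 1.299; total = 3.897.
q = σ(T₁⁴ − T₂⁴) / 3.897 = 5.67×10⁻⁸ × 7.23×10^10 / 3.897 = 1050 W/m².

q ≈ 1050 W/m²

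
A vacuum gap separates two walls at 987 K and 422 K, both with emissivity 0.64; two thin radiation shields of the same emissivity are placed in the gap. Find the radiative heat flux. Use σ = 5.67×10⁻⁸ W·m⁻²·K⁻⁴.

q ≈ 8160 W/m²

Each of the 3 gaps contributes resistance (2/ε − 1) = 2/0.64 − 1 = 2.125; total = 6.375.
q = σ(T₁⁴ − T₂⁴) / 6.375 = 5.67×10⁻⁸ × 9.17×10^11 / 6.375 = 8160 W/m².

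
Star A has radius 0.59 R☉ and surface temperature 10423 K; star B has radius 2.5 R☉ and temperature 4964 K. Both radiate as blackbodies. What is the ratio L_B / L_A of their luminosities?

L = 4πR²σT⁴ ∝ R²T⁴, so L_B/L_A = (2.5/0.59)² × (4964/10423)⁴ = 18.0 × 0.0514 = 0.924.

L_B/L_A ≈ 0.924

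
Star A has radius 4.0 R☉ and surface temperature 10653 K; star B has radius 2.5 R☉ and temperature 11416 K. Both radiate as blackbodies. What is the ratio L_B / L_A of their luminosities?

L_B/L_A ≈ 0.515

L = 4πR²σT⁴ ∝ R²T⁴, so L_B/L_A = (2.5/4.0)² × (11416/10653)⁴ = 0.391 × 1.32 = 0.515.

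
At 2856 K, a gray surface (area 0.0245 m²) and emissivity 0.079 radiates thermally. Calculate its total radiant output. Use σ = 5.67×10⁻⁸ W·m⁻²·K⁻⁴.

P ≈ 7300 W

P = εσAT⁴ = 0.079 × 5.67×10⁻⁸ × 0.0245 × (2856)⁴ = 0.079 × 5.67×10⁻⁸ × 0.0245 × 6.65×10^13.
P = 7300 W.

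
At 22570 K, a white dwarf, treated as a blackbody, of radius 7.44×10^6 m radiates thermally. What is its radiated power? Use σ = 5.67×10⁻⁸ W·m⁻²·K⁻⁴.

P ≈ 1.02×10^25 W

A = 4πr² = 4π × (7.44×10^6)² = 6.96×10^14 m².
P = σAT⁴ = 5.67×10⁻⁸ × 6.96×10^14 × (22570)⁴ = 5.67×10⁻⁸ × 6.96×10^14 × 2.59×10^17.
P = 1.02×10^25 W.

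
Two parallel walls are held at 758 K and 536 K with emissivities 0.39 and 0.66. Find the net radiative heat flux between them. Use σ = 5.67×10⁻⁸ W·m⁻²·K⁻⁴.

q ≈ 4560 W/m²

For two large parallel gray plates, q = σ(T₁⁴ − T₂⁴) / (1/ε₁ + 1/ε₂ − 1).
1/ε₁ + 1/ε₂ − 1 = 1/0.39 + 1/0.66 − 1 = 3.079.
T₁⁴ − T₂⁴ = 3.30×10^11 − 8.25×10^10 = 2.48×10^11 K⁴.
q = 5.67×10⁻⁸ × 2.48×10^11 / 3.079 = 4560 W/m².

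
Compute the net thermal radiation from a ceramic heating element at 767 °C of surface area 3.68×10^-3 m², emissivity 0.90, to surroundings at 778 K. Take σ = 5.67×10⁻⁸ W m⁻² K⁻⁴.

Q ≈ 151 W

Convert: 767 °C = 1040 K.
Q = εσA(T⁴ − T_s⁴). T⁴ − T_s⁴ = (1040)⁴ − (778)⁴ = 1.17×10^12 − 3.66×10^11 = 8.03×10^11 K⁴.
Q = 0.90 × 5.67×10⁻⁸ × 3.68×10^-3 × 8.03×10^11 = 151 W.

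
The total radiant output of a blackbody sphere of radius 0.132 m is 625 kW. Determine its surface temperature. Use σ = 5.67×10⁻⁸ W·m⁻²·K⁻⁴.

A = 4πr² = 4π × (0.132)² = 0.219 m².
From P = σAT⁴, T = (P / σA)^(1/4) = (6.25×10^5 / (5.67×10⁻⁸ × 0.219))^(1/4).
T = (5.03×10^13)^(1/4) = 2660 K.

T ≈ 2660 K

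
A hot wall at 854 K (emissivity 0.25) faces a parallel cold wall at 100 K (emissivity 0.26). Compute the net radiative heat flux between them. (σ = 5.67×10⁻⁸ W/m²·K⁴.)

q ≈ 4400 W/m²

For two large parallel gray plates, q = σ(T₁⁴ − T₂⁴) / (1/ε₁ + 1/ε₂ − 1).
1/ε₁ + 1/ε₂ − 1 = 1/0.25 + 1/0.26 − 1 = 6.846.
T₁⁴ − T₂⁴ = 5.32×10^11 − 1.00×10^8 = 5.32×10^11 K⁴.
q = 5.67×10⁻⁸ × 5.32×10^11 / 6.846 = 4400 W/m².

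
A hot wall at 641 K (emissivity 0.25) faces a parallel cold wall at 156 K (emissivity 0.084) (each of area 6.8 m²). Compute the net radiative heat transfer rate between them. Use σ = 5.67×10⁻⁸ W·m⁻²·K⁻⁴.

Q ≈ 4350 W

For two large parallel gray plates, q = σ(T₁⁴ − T₂⁴) / (1/ε₁ + 1/ε₂ − 1).
1/ε₁ + 1/ε₂ − 1 = 1/0.25 + 1/0.084 − 1 = 14.90.
T₁⁴ − T₂⁴ = 1.69×10^11 − 5.92×10^8 = 1.68×10^11 K⁴.
q = 5.67×10⁻⁸ × 1.68×10^11 / 14.90 = 640 W/m².
Q = q·A = 640 × 6.8 = 4350 W.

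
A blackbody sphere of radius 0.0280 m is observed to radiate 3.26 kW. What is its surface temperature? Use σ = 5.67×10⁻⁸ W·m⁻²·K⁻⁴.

A = 4πr² = 4π × (0.0280)² = 9.85×10^-3 m².
From P = σAT⁴, T = (P / σA)^(1/4) = (3260 / (5.67×10⁻⁸ × 9.85×10^-3))^(1/4).
T = (5.84×10^12)^(1/4) = 1550 K.

T ≈ 1550 K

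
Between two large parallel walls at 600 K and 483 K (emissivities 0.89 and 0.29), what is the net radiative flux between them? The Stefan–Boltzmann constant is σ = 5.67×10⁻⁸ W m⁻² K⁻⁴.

For two large parallel gray plates, q = σ(T₁⁴ − T₂⁴) / (1/ε₁ + 1/ε₂ − 1).
1/ε₁ + 1/ε₂ − 1 = 1/0.89 + 1/0.29 − 1 = 3.572.
T₁⁴ − T₂⁴ = 1.30×10^11 − 5.44×10^10 = 7.52×10^10 K⁴.
q = 5.67×10⁻⁸ × 7.52×10^10 / 3.572 = 1190 W/m².

q ≈ 1190 W/m²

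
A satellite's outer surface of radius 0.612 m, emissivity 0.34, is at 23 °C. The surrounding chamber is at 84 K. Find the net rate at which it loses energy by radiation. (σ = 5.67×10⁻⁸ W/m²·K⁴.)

Q ≈ 692 W

A = 4πr² = 4π × (0.612)² = 4.71 m².
Convert: 23 °C = 296 K.
Q = εσA(T⁴ − T_s⁴). T⁴ − T_s⁴ = (296)⁴ − (84)⁴ = 7.68×10^9 − 4.98×10^7 = 7.63×10^9 K⁴.
Q = 0.34 × 5.67×10⁻⁸ × 4.71 × 7.63×10^9 = 692 W.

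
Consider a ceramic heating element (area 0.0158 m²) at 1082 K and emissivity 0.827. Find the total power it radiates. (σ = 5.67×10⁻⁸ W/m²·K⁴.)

P ≈ 1020 W

P = εσAT⁴ = 0.827 × 5.67×10⁻⁸ × 0.0158 × (1082)⁴ = 0.827 × 5.67×10⁻⁸ × 0.0158 × 1.37×10^12.
P = 1020 W.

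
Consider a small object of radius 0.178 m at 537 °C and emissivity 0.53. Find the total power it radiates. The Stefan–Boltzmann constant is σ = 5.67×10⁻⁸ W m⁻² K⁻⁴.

P ≈ 5150 W

A = 4πr² = 4π × (0.178)² = 0.398 m².
537 °C = 810 K.
Stefan–Boltzmann: P = εσAT⁴ = 0.53 × 5.67×10⁻⁸ × 0.398 × (810)⁴ = 0.53 × 5.67×10⁻⁸ × 0.398 × 4.30×10^11.
P = 5150 W.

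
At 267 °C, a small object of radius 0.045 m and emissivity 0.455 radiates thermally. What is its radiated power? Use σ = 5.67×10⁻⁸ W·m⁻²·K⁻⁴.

P ≈ 55.8 W

A = 4πr² = 4π × (0.045)² = 0.0254 m².
267 °C = 540 K.
Stefan–Boltzmann: P = εσAT⁴ = 0.455 × 5.67×10⁻⁸ × 0.0254 × (540)⁴ = 0.455 × 5.67×10⁻⁸ × 0.0254 × 8.50×10^10.
P = 55.8 W.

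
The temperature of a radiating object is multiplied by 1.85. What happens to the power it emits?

P ∝ T⁴, so the power scales as (1.85)⁴ = 11.7.

factor ≈ 11.7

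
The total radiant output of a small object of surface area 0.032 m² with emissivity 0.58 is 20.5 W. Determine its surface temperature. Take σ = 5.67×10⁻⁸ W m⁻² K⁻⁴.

From P = εσAT⁴, T = (P / εσA)^(1/4) = (20.5 / (0.58 × 5.67×10⁻⁸ × 0.0320))^(1/4).
T = (1.95×10^10)^(1/4) = 374 K.

T ≈ 374 K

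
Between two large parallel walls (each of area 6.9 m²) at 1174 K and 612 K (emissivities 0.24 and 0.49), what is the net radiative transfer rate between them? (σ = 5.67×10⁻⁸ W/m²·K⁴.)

For two large parallel gray plates, q = σ(T₁⁴ − T₂⁴) / (1/ε₁ + 1/ε₂ − 1).
1/ε₁ + 1/ε₂ − 1 = 1/0.24 + 1/0.49 − 1 = 5.207.
T₁⁴ − T₂⁴ = 1.90×10^12 − 1.40×10^11 = 1.76×10^12 K⁴.
q = 5.67×10⁻⁸ × 1.76×10^12 / 5.207 = 19200 W/m².
Q = q·A = 19200 × 6.9 = 1.32×10^5 W.

Q ≈ 1.32×10^5 W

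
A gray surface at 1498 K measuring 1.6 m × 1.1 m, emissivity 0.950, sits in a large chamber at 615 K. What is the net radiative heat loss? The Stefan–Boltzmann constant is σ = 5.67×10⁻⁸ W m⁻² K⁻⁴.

Q ≈ 4.64×10^5 W

A = 1.6 × 1.1 = 1.76 m².
Q = εσA(T⁴ − T_s⁴). T⁴ − T_s⁴ = (1498)⁴ − (615)⁴ = 5.04×10^12 − 1.43×10^11 = 4.89×10^12 K⁴.
Q = 0.950 × 5.67×10⁻⁸ × 1.76 × 4.89×10^12 = 4.64×10^5 W.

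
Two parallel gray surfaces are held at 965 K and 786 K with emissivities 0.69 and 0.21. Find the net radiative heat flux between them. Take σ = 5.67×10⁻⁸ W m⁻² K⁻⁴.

For two large parallel gray plates, q = σ(T₁⁴ − T₂⁴) / (1/ε₁ + 1/ε₂ − 1).
1/ε₁ + 1/ε₂ − 1 = 1/0.69 + 1/0.21 − 1 = 5.211.
T₁⁴ − T₂⁴ = 8.67×10^11 − 3.82×10^11 = 4.86×10^11 K⁴.
q = 5.67×10⁻⁸ × 4.86×10^11 / 5.211 = 5280 W/m².

q ≈ 5280 W/m²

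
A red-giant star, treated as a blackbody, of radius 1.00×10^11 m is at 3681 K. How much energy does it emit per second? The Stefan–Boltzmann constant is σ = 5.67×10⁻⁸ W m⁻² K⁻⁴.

P ≈ 1.31×10^30 W

A = 4πr² = 4π × (1.00×10^11)² = 1.26×10^23 m².
P = σAT⁴ = 5.67×10⁻⁸ × 1.26×10^23 × (3681)⁴ = 5.67×10⁻⁸ × 1.26×10^23 × 1.84×10^14.
P = 1.31×10^30 W.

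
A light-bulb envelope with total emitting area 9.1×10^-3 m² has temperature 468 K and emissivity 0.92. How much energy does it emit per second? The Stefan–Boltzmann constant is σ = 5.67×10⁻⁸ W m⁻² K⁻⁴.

P ≈ 22.8 W

P = εσAT⁴ = 0.92 × 5.67×10⁻⁸ × 9.10×10^-3 × (468)⁴ = 0.92 × 5.67×10⁻⁸ × 9.10×10^-3 × 4.80×10^10.
P = 22.8 W.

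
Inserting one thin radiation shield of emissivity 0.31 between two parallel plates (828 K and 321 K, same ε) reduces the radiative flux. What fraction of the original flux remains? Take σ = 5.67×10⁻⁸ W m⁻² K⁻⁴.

ratio ≈ 0.500

With N identical shields there are N+1 = 2 gaps in series, each with the same radiative resistance, so the flux falls to 1/(N+1) of its unshielded value.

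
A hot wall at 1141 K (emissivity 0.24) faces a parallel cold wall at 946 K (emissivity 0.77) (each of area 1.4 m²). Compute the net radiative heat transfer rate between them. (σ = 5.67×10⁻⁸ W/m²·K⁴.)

Q ≈ 15900 W

For two large parallel gray plates, q = σ(T₁⁴ − T₂⁴) / (1/ε₁ + 1/ε₂ − 1).
1/ε₁ + 1/ε₂ − 1 = 1/0.24 + 1/0.77 − 1 = 4.465.
T₁⁴ − T₂⁴ = 1.69×10^12 − 8.01×10^11 = 8.94×10^11 K⁴.
q = 5.67×10⁻⁸ × 8.94×10^11 / 4.465 = 11400 W/m².
Q = q·A = 11400 × 1.4 = 15900 W.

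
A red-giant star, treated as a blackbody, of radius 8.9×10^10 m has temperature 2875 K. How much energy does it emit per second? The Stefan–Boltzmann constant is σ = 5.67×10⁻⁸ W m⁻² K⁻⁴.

A = 4πr² = 4π × (8.9×10^10)² = 9.95×10^22 m².
P = σAT⁴ = 5.67×10⁻⁸ × 9.95×10^22 × (2875)⁴ = 5.67×10⁻⁸ × 9.95×10^22 × 6.83×10^13.
P = 3.86×10^29 W.

P ≈ 3.86×10^29 W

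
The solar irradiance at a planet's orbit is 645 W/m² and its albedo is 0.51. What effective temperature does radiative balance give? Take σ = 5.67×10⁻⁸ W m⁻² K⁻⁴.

T ≈ 193 K

Power absorbed = (1−a)S·πR²; power emitted = 4πR²σT⁴. Equating and cancelling πR²:
T = ((1−a)S / 4σ)^(1/4) = (316 / (4 × 5.67×10⁻⁸))^(1/4) = (1.39×10^9)^(1/4).
T = 193 K.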